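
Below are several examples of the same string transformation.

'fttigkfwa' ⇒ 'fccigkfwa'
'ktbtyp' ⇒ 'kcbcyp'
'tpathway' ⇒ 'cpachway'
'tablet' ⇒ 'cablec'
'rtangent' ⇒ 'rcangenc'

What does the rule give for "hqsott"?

hqsocc

Each output is the input with this applied: replace every "t" with "c".
On "hqsott" that produces "hqsocc".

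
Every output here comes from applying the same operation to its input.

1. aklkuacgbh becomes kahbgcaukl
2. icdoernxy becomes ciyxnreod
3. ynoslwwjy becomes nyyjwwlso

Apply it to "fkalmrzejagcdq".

kfqdcgajezrmla

What's happening: move the first 2 characters to the end (rotate left by 2), then reverse the string.
For "fkalmrzejagcdq", step one produces "almrzejagcdqfk"; step two turns that into "kfqdcgajezrmla".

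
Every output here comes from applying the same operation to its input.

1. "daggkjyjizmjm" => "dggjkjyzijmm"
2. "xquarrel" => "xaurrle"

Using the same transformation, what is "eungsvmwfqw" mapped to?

egnvswmqfw

The pattern: swap each adjacent pair of characters (1↔2, 3↔4, ...), then delete the first character.
So "eungsvmwfqw" becomes "egnvswmqfw".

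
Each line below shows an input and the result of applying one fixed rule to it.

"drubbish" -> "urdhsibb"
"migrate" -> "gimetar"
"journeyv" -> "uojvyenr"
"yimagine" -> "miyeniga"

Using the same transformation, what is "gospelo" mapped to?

The rule is to move the first 3 characters to the end (rotate left by 3), then reverse the string.
Working it through for "gospelo": intermediate "pelogos", final "sogolep".

sogolep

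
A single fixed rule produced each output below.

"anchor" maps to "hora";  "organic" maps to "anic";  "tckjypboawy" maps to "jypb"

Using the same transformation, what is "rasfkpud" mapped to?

In each case the input is transformed by: move the first 3 characters to the end (rotate left by 3), then keep only the first 4 characters.
On "rasfkpud" that produces "fkpu".

fkpu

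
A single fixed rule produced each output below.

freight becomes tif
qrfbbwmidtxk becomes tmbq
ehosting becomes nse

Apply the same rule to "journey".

The pattern: keep one character in every 3, starting at position 1 (positions 1st, 4th, 7th, ...), then reverse the string.
On "journey": the first step gives "jry", and the second then gives "yrj".

yrj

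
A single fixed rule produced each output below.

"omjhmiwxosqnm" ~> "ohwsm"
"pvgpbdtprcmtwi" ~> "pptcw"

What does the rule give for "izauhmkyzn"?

iukn

The rule is to keep one character in every 3, starting at position 1 (positions 1st, 4th, 7th, ...).
Applying that to "izauhmkyzn" gives "iukn".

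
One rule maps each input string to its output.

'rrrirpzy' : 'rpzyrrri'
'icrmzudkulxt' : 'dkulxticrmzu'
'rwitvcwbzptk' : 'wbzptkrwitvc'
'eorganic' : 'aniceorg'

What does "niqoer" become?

Each output is the input with this applied: swap the front and back halves of the string.
Doing the same to "niqoer": "oerniq".

oerniq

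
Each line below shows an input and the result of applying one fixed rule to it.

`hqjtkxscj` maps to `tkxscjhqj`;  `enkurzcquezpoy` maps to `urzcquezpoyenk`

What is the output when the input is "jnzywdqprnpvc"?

In each case the input is transformed by: move the first 3 characters to the end (rotate left by 3).
So "jnzywdqprnpvc" becomes "ywdqprnpvcjnz".

ywdqprnpvcjnz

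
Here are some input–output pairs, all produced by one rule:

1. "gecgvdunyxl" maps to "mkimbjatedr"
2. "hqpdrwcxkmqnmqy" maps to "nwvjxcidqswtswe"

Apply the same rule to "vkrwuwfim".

Rule — shift every letter 6 places forward in the alphabet (wrapping around).
So "vkrwuwfim" becomes "bqxcaclos".

bqxcaclos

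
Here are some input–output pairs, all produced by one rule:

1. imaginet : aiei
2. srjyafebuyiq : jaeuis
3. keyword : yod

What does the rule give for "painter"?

itr

Each output is the input with this applied: move the first character to the end, then keep every other character starting from the second (positions 2nd, 4th, 6th, ...).
Starting from "painter": after the first operation, "ainterp"; after the second, "itr".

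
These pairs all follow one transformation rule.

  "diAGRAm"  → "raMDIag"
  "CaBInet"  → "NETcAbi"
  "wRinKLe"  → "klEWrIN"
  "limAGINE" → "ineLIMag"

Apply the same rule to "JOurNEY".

The pattern: flip the case of every letter, then move the last 3 characters to the front (rotate right by 3).
Applying both steps to "JOurNEY": "joURney", then "neyjoUR".

neyjoUR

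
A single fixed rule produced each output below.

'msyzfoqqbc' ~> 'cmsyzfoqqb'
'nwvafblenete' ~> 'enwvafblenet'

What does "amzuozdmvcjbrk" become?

kamzuozdmvcjbr

The rule is to move the last character to the front.
Doing the same to "amzuozdmvcjbrk": "kamzuozdmvcjbr".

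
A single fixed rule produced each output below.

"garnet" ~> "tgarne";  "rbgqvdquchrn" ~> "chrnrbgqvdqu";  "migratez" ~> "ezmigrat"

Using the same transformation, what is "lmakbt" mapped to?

tlmakb

The pattern: swap the front and back halves of the string, then move the first 2 characters to the end (rotate left by 2).
"lmakbt" → "tlmakb".
(Check on "migratez": → "atezmigr" → "ezmigrat" ✓)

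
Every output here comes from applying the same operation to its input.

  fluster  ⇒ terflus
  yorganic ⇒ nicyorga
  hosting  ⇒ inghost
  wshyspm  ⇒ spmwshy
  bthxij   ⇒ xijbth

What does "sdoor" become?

In each case the input is transformed by: move the last 3 characters to the front (rotate right by 3).
On "sdoor" that produces "oorsd".

oorsd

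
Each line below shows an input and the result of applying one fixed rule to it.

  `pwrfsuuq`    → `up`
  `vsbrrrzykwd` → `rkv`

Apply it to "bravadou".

db

Rule — move the first 3 characters to the end (rotate left by 3), then keep one character in every 3, starting at position 3 (positions 3rd, 6th, 9th, ...).
Starting from "bravadou": after the first operation, "vadoubra"; after the second, "db".
(Check on "vsbrrrzykwd": → "rrrzykwdvsb" → "rkv" ✓)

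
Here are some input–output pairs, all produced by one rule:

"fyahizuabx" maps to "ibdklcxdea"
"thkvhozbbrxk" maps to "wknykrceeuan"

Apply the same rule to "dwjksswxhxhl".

In each case the input is transformed by: shift every letter 3 places forward in the alphabet (wrapping around).
For "dwjksswxhxhl" the result is "gzmnvvzakako".

gzmnvvzakako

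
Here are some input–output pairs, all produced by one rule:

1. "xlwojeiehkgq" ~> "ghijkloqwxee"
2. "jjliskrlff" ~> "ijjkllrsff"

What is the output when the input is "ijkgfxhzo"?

The pattern: sort the characters into alphabetical order, then move the first 2 characters to the end (rotate left by 2).
Applying both steps to "ijkgfxhzo": "fghijkoxz", then "hijkoxzfg".

hijkoxzfg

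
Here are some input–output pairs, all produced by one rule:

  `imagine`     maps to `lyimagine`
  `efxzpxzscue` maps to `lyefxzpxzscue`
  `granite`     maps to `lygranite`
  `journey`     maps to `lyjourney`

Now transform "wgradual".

The pattern: prepend "ly".
On "wgradual" that produces "lywgradual".

lywgradual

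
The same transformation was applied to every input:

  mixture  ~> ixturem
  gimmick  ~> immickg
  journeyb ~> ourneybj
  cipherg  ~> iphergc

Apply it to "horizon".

orizonh

Rule — move the first character to the end.
On "horizon" that produces "orizonh".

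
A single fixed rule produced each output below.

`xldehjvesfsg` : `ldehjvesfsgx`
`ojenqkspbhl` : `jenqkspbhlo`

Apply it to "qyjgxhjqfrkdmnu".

yjgxhjqfrkdmnuq

Looking at the pairs, the operation is to move the first character to the end.
"qyjgxhjqfrkdmnu" → "yjgxhjqfrkdmnuq".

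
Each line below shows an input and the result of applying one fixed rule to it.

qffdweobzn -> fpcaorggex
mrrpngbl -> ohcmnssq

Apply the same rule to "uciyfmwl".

In each case the input is transformed by: shift every letter 1 place forward in the alphabet (wrapping around), then swap the front and back halves of the string.
Applying both steps to "uciyfmwl": "vdjzgnxm", then "gnxmvdjz".
(Check on "mrrpngbl": → "nssqohcm" → "ohcmnssq" ✓)

gnxmvdjz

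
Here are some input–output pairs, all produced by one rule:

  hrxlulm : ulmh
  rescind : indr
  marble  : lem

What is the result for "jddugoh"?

In each case the input is transformed by: move the first character to the end, then delete the first 3 characters.
For "jddugoh", step one produces "ddugohj"; step two turns that into "gohj".

gohj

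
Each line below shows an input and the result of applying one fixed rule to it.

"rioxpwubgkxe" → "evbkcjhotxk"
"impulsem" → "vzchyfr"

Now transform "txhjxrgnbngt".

gkuwketaoat

The transformation: delete the last character, then shift every letter 13 places forward in the alphabet (wrapping around) — i.e. ROT13.
Applying both steps to "txhjxrgnbngt": "txhjxrgnbng", then "gkuwketaoat".
(Check on "rioxpwubgkxe": → "rioxpwubgkx" → "evbkcjhotxk" ✓)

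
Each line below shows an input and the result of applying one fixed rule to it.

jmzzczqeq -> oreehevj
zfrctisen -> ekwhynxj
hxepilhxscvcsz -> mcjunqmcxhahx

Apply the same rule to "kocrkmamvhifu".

pthwprframnk

Looking at the pairs, the operation is to delete the last character, then shift every letter 5 places forward in the alphabet (wrapping around).
For "kocrkmamvhifu", step one produces "kocrkmamvhif"; step two turns that into "pthwprframnk".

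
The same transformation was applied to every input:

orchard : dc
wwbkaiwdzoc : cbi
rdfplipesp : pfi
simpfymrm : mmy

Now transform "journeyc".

Looking at the pairs, the operation is to move the last 3 characters to the front (rotate right by 3), then keep one character in every 3, starting at position 3 (positions 3rd, 6th, 9th, ...).
For "journeyc", step one produces "eycjourn"; step two turns that into "cu".
(Check on "wwbkaiwdzoc": → "zocwwbkaiwd" → "cbi" ✓)

cu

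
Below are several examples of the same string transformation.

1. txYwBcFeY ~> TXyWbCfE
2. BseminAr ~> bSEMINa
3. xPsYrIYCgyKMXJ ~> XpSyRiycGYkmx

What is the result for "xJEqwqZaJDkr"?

What's happening: flip the case of every letter, then delete the last character.
On "xJEqwqZaJDkr": the first step gives "XjeQWQzAjdKR", and the second then gives "XjeQWQzAjdK".
(Check on "xPsYrIYCgyKMXJ": → "XpSyRiycGYkmxj" → "XpSyRiycGYkmx" ✓)

XjeQWQzAjdK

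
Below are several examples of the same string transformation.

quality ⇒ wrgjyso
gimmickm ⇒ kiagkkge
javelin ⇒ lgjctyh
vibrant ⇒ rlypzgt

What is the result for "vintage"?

ceyrlgt

The rule is to reverse the string, then shift every letter 2 places backward in the alphabet (wrapping around).
Working it through for "vintage": intermediate "egatniv", final "ceyrlgt".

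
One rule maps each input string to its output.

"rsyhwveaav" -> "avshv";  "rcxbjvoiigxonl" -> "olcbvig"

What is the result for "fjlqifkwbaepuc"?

pcjqfwa

The rule is to keep every other character starting from the second (positions 2nd, 4th, 6th, ...), then move the last 2 characters to the front (rotate right by 2).
For "fjlqifkwbaepuc", step one produces "jqfwapc"; step two turns that into "pcjqfwa".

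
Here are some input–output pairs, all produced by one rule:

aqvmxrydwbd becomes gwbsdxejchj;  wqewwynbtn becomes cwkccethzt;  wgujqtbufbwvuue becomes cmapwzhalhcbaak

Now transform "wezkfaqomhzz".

ckfqlgwusnff

Looking at the pairs, the operation is to shift every letter 6 places forward in the alphabet (wrapping around).
Doing the same to "wezkfaqomhzz": "ckfqlgwusnff".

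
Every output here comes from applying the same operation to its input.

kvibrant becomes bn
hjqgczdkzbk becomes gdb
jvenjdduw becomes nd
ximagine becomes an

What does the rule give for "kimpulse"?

What's happening: delete the first character, then keep one character in every 3, starting at position 3 (positions 3rd, 6th, 9th, ...).
Applying both steps to "kimpulse": "impulse", then "ps".

ps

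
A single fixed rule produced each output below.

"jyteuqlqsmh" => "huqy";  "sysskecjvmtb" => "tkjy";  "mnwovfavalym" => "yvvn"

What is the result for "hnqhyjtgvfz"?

zygn

The rule is to keep one character in every 3, starting at position 2 (positions 2nd, 5th, 8th, ...), then swap the first and last characters.
For "hnqhyjtgvfz", step one produces "nygz"; step two turns that into "zygn".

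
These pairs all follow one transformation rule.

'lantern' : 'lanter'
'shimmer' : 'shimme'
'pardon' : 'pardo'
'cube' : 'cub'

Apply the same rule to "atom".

What's happening: delete the last character.
Applying that to "atom" gives "ato".

ato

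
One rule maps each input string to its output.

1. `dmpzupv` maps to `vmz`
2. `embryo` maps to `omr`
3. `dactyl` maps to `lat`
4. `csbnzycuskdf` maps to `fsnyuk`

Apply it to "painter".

ran

The pattern: move the last 2 characters to the front (rotate right by 2), then keep every other character starting from the second (positions 2nd, 4th, 6th, ...).
So "painter" becomes "ran".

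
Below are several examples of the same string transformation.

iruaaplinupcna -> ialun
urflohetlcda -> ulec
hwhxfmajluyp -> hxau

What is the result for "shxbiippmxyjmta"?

sbpxm

The transformation: keep one character in every 3, starting at position 1 (positions 1st, 4th, 7th, ...).
Doing the same to "shxbiippmxyjmta": "sbpxm".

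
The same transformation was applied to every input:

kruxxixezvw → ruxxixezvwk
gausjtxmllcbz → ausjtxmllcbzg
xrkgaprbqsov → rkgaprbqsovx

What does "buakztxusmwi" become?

What's happening: move the first character to the end.
"buakztxusmwi" → "uakztxusmwib".

uakztxusmwib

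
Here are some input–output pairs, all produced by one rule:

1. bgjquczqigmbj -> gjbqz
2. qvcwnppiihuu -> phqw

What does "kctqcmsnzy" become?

Looking at the pairs, the operation is to keep one character in every 3, starting at position 1 (positions 1st, 4th, 7th, ...), then move the last 2 characters to the front (rotate right by 2).
"kctqcmsnzy" → "sykq".

sykq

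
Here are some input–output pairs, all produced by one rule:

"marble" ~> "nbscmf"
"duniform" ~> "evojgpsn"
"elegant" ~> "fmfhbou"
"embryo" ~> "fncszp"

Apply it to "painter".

qbjoufs

The rule is to shift every letter 1 place forward in the alphabet (wrapping around).
So "painter" becomes "qbjoufs".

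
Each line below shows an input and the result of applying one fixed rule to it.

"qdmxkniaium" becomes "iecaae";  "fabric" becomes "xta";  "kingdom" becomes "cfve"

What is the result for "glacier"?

ysaj

In each case the input is transformed by: shift every letter 8 places backward in the alphabet (wrapping around), then keep every other character starting from the first (positions 1st, 3rd, 5th, ...).
On "glacier": the first step gives "ydsuawj", and the second then gives "ysaj".
(Check on "qdmxkniaium": → "ivepcfasame" → "iecaae" ✓)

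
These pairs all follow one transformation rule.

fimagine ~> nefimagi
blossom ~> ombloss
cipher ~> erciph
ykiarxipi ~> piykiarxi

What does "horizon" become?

onhoriz

The pattern: move the last 2 characters to the front (rotate right by 2).
Doing the same to "horizon": "onhoriz".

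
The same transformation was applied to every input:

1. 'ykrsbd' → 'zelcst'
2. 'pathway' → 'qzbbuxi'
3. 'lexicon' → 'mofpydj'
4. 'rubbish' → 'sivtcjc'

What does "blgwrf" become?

cgmshx

The transformation: take characters alternately from the front and the back (1st, last, 2nd, 2nd-last, ...), then shift every letter 1 place forward in the alphabet (wrapping around).
On "blgwrf" that produces "cgmshx".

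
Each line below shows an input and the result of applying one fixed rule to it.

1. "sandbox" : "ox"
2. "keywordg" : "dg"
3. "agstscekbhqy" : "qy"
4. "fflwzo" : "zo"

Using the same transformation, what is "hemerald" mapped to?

ld

Each output is the input with this applied: keep only the last 2 characters.
Doing the same to "hemerald": "ld".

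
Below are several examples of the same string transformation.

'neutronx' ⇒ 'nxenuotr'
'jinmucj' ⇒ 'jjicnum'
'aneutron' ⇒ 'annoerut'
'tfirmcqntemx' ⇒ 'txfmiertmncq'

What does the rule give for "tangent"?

ttanneg

The transformation: take characters alternately from the front and the back (1st, last, 2nd, 2nd-last, ...).
Doing the same to "tangent": "ttanneg".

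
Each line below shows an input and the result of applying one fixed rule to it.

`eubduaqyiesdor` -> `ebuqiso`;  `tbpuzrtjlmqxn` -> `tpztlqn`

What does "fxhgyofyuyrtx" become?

What's happening: keep every other character starting from the first (positions 1st, 3rd, 5th, ...).
Applying that to "fxhgyofyuyrtx" gives "fhyfurx".

fhyfurx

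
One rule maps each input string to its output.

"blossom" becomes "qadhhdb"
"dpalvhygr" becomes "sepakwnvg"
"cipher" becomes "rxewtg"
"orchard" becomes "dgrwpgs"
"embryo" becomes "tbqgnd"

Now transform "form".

Each output is the input with this applied: shift every letter 11 places backward in the alphabet (wrapping around).
For "form" the result is "udgb".

udgb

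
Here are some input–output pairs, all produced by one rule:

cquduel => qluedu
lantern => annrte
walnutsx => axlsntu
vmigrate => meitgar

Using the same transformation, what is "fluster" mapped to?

lruest

What's happening: delete the first character, then take characters alternately from the front and the back (1st, last, 2nd, 2nd-last, ...).
Applying both steps to "fluster": "luster", then "lruest".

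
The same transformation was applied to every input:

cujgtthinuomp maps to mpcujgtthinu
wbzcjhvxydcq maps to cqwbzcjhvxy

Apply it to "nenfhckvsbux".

uxnenfhckvs

In each case the input is transformed by: move the last 3 characters to the front (rotate right by 3), then delete the first character.
Working it through for "nenfhckvsbux": intermediate "buxnenfhckvs", final "uxnenfhckvs".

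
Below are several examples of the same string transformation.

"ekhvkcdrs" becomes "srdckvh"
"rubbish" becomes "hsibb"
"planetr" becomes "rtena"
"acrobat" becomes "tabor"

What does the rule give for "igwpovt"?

The transformation: reverse the string, then delete the last 2 characters.
Applying both steps to "igwpovt": "tvopwgi", then "tvopw".
(Check on "planetr": → "rtenalp" → "rtena" ✓)

tvopw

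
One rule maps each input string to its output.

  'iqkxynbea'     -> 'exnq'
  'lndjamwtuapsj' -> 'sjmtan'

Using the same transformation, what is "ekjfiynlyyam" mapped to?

Rule — keep every other character starting from the second (positions 2nd, 4th, 6th, ...), then swap the first and last characters.
So "ekjfiynlyyam" becomes "mfylyk".

mfylyk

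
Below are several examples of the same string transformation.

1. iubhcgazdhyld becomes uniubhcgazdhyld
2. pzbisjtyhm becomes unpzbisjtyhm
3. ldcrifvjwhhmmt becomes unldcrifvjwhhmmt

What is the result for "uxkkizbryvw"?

Rule — prepend "un".
For "uxkkizbryvw" the result is "unuxkkizbryvw".

unuxkkizbryvw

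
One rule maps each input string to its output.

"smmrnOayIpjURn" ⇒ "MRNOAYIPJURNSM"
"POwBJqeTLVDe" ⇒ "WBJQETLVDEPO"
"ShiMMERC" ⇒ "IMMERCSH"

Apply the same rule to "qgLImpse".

LIMPSEQG

Each output is the input with this applied: move the first 2 characters to the end (rotate left by 2), then convert every letter to uppercase.
For "qgLImpse", step one produces "LImpseqg"; step two turns that into "LIMPSEQG".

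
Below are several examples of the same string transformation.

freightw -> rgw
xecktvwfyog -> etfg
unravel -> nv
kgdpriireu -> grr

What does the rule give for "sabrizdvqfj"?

Each output is the input with this applied: keep one character in every 3, starting at position 2 (positions 2nd, 5th, 8th, ...).
"sabrizdvqfj" → "aivj".

aivj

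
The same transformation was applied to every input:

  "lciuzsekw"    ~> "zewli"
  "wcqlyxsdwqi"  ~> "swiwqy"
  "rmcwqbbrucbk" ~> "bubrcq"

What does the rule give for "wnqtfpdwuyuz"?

duuwqf

The transformation: keep every other character starting from the first (positions 1st, 3rd, 5th, ...), then move the last 3 characters to the front (rotate right by 3).
Applying both steps to "wnqtfpdwuyuz": "wqfduu", then "duuwqf".
(Check on "wcqlyxsdwqi": → "wqyswi" → "swiwqy" ✓)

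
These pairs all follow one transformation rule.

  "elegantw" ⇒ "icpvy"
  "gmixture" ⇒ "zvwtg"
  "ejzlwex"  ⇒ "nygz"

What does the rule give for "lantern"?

The transformation: delete the first 3 characters, then shift every letter 2 places forward in the alphabet (wrapping around).
For "lantern", step one produces "tern"; step two turns that into "vgtp".
(Check on "gmixture": → "xture" → "zvwtg" ✓)

vgtp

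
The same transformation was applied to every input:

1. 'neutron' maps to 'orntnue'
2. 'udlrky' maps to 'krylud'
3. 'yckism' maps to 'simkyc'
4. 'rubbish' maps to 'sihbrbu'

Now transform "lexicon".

ocnilxe

The transformation: move the last 2 characters to the front (rotate right by 2), then take characters alternately from the front and the back (1st, last, 2nd, 2nd-last, ...).
Applying that to "lexicon" gives "ocnilxe".
(Check on "rubbish": → "shrubbi" → "sihbrbu" ✓)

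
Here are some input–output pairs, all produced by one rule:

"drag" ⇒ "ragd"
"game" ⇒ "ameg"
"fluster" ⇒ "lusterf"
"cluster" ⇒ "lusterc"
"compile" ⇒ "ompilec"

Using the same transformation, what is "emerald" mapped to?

Each output is the input with this applied: move the first character to the end.
On "emerald" that produces "meralde".

meralde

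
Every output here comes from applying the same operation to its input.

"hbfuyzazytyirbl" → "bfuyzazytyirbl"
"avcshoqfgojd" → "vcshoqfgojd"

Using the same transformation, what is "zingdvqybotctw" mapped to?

ingdvqybotctw

The rule is to delete the first character.
So "zingdvqybotctw" becomes "ingdvqybotctw".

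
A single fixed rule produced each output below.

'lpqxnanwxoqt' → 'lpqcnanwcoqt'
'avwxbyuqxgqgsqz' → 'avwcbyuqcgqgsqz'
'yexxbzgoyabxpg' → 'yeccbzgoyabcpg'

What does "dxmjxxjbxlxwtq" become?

dcmjccjbclcwtq

Looking at the pairs, the operation is to replace every "x" with "c".
So "dxmjxxjbxlxwtq" becomes "dcmjccjbclcwtq".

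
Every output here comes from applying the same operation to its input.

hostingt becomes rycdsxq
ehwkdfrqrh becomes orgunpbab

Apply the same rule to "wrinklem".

gbsxuvo

The rule is to delete the last character, then shift every letter 10 places forward in the alphabet (wrapping around).
Applying both steps to "wrinklem": "wrinkle", then "gbsxuvo".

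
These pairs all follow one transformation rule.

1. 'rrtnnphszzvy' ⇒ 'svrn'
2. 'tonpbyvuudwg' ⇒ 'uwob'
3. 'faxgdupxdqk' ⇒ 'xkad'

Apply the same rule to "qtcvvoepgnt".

pttv

In each case the input is transformed by: keep one character in every 3, starting at position 2 (positions 2nd, 5th, 8th, ...), then move the last 2 characters to the front (rotate right by 2).
On "qtcvvoepgnt": the first step gives "tvpt", and the second then gives "pttv".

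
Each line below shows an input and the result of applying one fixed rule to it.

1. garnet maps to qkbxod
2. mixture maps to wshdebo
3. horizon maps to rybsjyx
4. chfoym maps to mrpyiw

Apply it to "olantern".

In each case the input is transformed by: shift every letter 10 places forward in the alphabet (wrapping around).
So "olantern" becomes "yvkxdobx".

yvkxdobx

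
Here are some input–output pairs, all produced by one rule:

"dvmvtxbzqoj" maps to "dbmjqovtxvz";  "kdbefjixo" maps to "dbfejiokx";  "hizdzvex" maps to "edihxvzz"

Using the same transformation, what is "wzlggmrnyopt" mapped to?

ggmlonrpwtzy

The transformation: sort the characters into alphabetical order, then swap each adjacent pair of characters (1↔2, 3↔4, ...).
Starting from "wzlggmrnyopt": after the first operation, "gglmnoprtwyz"; after the second, "ggmlonrpwtzy".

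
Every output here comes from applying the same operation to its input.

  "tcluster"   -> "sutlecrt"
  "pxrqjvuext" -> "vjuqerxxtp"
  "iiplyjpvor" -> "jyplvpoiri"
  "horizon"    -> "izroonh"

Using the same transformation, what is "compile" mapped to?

The transformation: take characters alternately from the front and the back (1st, last, 2nd, 2nd-last, ...), then reverse the string.
So "compile" becomes "pimloec".

pimloec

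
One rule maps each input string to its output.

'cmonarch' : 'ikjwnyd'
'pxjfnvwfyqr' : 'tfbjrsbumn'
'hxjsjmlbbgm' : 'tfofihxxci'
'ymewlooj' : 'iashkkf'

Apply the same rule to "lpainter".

lwejpan

The rule is to delete the first character, then shift every letter 4 places backward in the alphabet (wrapping around).
On "lpainter": the first step gives "painter", and the second then gives "lwejpan".
(Check on "hxjsjmlbbgm": → "xjsjmlbbgm" → "tfofihxxci" ✓)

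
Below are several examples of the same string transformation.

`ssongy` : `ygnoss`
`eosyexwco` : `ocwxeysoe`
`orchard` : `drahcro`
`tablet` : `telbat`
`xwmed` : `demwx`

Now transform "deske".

The rule is to reverse the string.
So "deske" becomes "eksed".

eksed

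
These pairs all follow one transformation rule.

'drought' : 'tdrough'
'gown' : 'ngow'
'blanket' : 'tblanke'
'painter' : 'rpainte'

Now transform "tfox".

xtfo

Each output is the input with this applied: move the last character to the front.
Doing the same to "tfox": "xtfo".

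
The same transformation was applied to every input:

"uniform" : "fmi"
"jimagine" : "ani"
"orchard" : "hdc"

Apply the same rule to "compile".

pem

The transformation: move the first 3 characters to the end (rotate left by 3), then keep one character in every 3, starting at position 1 (positions 1st, 4th, 7th, ...).
Applying both steps to "compile": "pilecom", then "pem".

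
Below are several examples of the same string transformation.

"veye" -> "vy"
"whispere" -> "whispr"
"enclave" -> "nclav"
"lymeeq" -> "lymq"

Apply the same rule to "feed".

fd

The transformation: remove every "e".
"feed" → "fd".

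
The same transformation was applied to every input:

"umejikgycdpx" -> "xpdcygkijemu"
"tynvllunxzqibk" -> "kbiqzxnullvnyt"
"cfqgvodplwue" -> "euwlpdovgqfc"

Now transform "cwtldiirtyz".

zytriidltwc

In each case the input is transformed by: reverse the string.
Doing the same to "cwtldiirtyz": "zytriidltwc".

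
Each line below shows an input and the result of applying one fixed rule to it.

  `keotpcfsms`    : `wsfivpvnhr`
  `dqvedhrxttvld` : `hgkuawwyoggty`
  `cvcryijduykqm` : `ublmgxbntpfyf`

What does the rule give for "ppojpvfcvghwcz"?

Rule — move the first 3 characters to the end (rotate left by 3), then shift every letter 3 places forward in the alphabet (wrapping around).
On "ppojpvfcvghwcz": the first step gives "jpvfcvghwczppo", and the second then gives "msyifyjkzfcssr".

msyifyjkzfcssr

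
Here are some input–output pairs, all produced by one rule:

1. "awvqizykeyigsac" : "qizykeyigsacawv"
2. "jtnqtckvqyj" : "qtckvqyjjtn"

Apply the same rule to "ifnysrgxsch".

The rule is to move the first 3 characters to the end (rotate left by 3).
For "ifnysrgxsch" the result is "ysrgxschifn".

ysrgxschifn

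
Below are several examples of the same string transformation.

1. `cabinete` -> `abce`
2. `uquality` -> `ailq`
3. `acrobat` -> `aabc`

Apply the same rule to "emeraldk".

Each output is the input with this applied: sort the characters into alphabetical order, then keep only the first 4 characters.
On "emeraldk" that produces "adee".

adee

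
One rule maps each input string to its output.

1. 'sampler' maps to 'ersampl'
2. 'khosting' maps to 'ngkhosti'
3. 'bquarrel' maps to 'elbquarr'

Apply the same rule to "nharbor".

ornharb

In each case the input is transformed by: move the last 2 characters to the front (rotate right by 2).
Applying that to "nharbor" gives "ornharb".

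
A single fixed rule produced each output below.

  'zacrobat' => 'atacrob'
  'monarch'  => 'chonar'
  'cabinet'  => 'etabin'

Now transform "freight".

htreig

Each output is the input with this applied: delete the first character, then move the last 2 characters to the front (rotate right by 2).
Starting from "freight": after the first operation, "reight"; after the second, "htreig".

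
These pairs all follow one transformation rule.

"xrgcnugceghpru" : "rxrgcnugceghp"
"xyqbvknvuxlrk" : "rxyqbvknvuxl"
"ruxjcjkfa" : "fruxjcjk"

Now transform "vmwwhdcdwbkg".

kvmwwhdcdwb

The rule is to delete the last character, then move the last character to the front.
For "vmwwhdcdwbkg", step one produces "vmwwhdcdwbk"; step two turns that into "kvmwwhdcdwb".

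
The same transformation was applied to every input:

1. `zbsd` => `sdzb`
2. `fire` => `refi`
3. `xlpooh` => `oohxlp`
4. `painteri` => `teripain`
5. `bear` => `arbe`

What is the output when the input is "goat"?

atgo

Rule — swap the front and back halves of the string.
For "goat" the result is "atgo".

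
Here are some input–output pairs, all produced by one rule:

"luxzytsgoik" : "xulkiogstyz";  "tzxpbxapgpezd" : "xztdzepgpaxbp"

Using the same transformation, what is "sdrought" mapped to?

In each case the input is transformed by: move the first 3 characters to the end (rotate left by 3), then reverse the string.
On "sdrought": the first step gives "oughtsdr", and the second then gives "rdsthguo".

rdsthguo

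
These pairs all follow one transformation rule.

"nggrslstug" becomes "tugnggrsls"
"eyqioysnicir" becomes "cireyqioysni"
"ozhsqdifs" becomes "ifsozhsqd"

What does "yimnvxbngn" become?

The rule is to move the last 3 characters to the front (rotate right by 3).
For "yimnvxbngn" the result is "ngnyimnvxb".

ngnyimnvxb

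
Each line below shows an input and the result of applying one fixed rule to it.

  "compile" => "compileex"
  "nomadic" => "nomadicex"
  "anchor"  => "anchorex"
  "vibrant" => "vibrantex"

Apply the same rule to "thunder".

The rule is to append "ex".
Doing the same to "thunder": "thunderex".

thunderex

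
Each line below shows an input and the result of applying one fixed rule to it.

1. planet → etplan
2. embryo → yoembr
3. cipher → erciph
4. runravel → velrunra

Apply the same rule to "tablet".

The rule is to move the first character to the end, then swap the front and back halves of the string.
For "tablet", step one produces "ablett"; step two turns that into "ettabl".

ettabl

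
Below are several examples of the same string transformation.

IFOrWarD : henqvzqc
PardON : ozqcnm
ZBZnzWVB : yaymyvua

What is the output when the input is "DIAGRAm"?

chzfqzl

The pattern: shift every letter 1 place backward in the alphabet (wrapping around), then convert every letter to lowercase.
Working it through for "DIAGRAm": intermediate "CHZFQZl", final "chzfqzl".
(Check on "PardON": → "OzqcNM" → "ozqcnm" ✓)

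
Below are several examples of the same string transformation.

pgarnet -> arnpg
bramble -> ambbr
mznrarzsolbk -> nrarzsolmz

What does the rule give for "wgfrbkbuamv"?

Each output is the input with this applied: delete the last 2 characters, then move the first 2 characters to the end (rotate left by 2).
Applying both steps to "wgfrbkbuamv": "wgfrbkbua", then "frbkbuawg".
(Check on "bramble": → "bramb" → "ambbr" ✓)

frbkbuawg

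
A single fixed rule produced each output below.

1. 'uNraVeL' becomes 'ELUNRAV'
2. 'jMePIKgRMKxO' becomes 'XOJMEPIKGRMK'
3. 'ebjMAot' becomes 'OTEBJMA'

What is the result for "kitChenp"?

What's happening: move the last 2 characters to the front (rotate right by 2), then convert every letter to uppercase.
Doing the same to "kitChenp": "NPKITCHE".

NPKITCHE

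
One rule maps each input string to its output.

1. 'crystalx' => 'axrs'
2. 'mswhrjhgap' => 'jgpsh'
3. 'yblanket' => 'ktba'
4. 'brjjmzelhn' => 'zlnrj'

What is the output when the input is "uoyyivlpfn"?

vpnoy

The transformation: keep every other character starting from the second (positions 2nd, 4th, 6th, ...), then move the first 2 characters to the end (rotate left by 2).
Starting from "uoyyivlpfn": after the first operation, "oyvpn"; after the second, "vpnoy".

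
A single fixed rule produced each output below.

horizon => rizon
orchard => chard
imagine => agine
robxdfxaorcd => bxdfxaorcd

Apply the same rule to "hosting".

sting

The transformation: delete the first 2 characters.
On "hosting" that produces "sting".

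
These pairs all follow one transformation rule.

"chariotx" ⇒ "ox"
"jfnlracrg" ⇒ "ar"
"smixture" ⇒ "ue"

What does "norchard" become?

ad

Looking at the pairs, the operation is to keep every other character starting from the second (positions 2nd, 4th, 6th, ...), then keep only the last 2 characters.
Working it through for "norchard": intermediate "ocad", final "ad".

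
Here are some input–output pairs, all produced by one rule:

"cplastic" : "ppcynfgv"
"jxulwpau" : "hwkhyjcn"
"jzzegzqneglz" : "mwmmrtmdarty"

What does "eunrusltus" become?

The pattern: shift every letter 13 places forward in the alphabet (wrapping around) — i.e. ROT13, then move the last character to the front.
Starting from "eunrusltus": after the first operation, "rhaehfyghf"; after the second, "frhaehfygh".
(Check on "jxulwpau": → "wkhyjcnh" → "hwkhyjcn" ✓)

frhaehfygh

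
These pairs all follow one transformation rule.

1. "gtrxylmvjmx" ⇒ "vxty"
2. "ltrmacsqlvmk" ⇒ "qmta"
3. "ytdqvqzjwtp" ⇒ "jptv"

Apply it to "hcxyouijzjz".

jzco

The pattern: keep one character in every 3, starting at position 2 (positions 2nd, 5th, 8th, ...), then swap the front and back halves of the string.
Starting from "hcxyouijzjz": after the first operation, "cojz"; after the second, "jzco".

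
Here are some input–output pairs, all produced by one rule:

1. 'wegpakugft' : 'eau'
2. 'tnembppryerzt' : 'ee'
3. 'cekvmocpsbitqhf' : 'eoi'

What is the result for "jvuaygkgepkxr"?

What's happening: keep only the vowels.
So "jvuaygkgepkxr" becomes "uae".

uae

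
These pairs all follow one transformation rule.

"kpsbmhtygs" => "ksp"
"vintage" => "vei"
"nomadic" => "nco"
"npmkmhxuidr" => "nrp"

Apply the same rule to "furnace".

feu

The transformation: take characters alternately from the front and the back (1st, last, 2nd, 2nd-last, ...), then keep only the first 3 characters.
Applying that to "furnace" gives "feu".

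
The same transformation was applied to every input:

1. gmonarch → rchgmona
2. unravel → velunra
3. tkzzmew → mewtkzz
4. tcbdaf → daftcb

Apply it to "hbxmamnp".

mnphbxma

Rule — move the last 3 characters to the front (rotate right by 3).
For "hbxmamnp" the result is "mnphbxma".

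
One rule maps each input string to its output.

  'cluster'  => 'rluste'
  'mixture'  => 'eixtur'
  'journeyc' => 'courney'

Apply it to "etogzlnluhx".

xtogzlnluh

The pattern: swap the first and last characters, then delete the last character.
"etogzlnluhx" → "xtogzlnluhe" → "xtogzlnluh".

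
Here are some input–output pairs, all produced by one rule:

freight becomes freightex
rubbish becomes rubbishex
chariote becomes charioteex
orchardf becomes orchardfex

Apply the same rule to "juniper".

The rule is to append "ex".
Applying that to "juniper" gives "juniperex".

juniperex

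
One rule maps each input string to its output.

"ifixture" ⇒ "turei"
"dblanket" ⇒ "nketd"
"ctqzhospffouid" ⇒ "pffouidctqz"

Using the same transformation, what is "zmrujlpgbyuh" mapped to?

pgbyuhzmr

In each case the input is transformed by: swap the front and back halves of the string, then delete the last 3 characters.
"zmrujlpgbyuh" → "pgbyuhzmrujl" → "pgbyuhzmr".
(Check on "ctqzhospffouid": → "pffouidctqzhos" → "pffouidctqz" ✓)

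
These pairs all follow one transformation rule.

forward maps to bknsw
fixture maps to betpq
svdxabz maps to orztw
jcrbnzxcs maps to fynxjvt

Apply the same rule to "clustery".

yhqopa

In each case the input is transformed by: shift every letter 4 places backward in the alphabet (wrapping around), then delete the last 2 characters.
On "clustery": the first step gives "yhqopanu", and the second then gives "yhqopa".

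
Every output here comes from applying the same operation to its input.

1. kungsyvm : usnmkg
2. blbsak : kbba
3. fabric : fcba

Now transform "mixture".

What's happening: sort the characters into reverse alphabetical order, then delete the first 2 characters.
For "mixture", step one produces "xutrmie"; step two turns that into "trmie".
(Check on "blbsak": → "slkbba" → "kbba" ✓)

trmie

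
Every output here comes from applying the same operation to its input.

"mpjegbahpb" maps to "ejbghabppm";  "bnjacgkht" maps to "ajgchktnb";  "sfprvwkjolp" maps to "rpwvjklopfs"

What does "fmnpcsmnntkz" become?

Rule — swap each adjacent pair of characters (1↔2, 3↔4, ...), then move the first 2 characters to the end (rotate left by 2).
Starting from "fmnpcsmnntkz": after the first operation, "mfpnscnmtnzk"; after the second, "pnscnmtnzkmf".

pnscnmtnzkmf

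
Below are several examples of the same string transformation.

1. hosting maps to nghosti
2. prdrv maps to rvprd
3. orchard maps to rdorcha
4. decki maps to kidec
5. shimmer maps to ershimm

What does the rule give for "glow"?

Each output is the input with this applied: move the last 2 characters to the front (rotate right by 2).
Applying that to "glow" gives "owgl".

owgl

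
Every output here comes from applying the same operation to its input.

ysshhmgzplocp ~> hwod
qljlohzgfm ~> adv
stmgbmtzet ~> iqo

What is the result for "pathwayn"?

Rule — keep one character in every 3, starting at position 2 (positions 2nd, 5th, 8th, ...), then shift every letter 11 places backward in the alphabet (wrapping around).
Applying that to "pathwayn" gives "plc".
(Check on "qljlohzgfm": → "log" → "adv" ✓)

plc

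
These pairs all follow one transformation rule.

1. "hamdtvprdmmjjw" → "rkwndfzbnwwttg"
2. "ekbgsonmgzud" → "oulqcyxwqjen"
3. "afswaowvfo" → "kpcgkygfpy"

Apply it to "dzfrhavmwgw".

njpbrkfwgqg

Each output is the input with this applied: shift every letter 10 places forward in the alphabet (wrapping around).
Doing the same to "dzfrhavmwgw": "njpbrkfwgqg".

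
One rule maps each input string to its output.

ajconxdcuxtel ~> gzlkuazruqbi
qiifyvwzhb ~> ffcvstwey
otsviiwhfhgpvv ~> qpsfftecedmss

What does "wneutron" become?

kbrqolk

The pattern: delete the first character, then shift every letter 3 places backward in the alphabet (wrapping around).
For "wneutron", step one produces "neutron"; step two turns that into "kbrqolk".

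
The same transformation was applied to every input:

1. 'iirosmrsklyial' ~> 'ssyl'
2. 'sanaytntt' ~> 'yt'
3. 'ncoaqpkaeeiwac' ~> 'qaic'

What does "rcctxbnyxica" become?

xyc

Looking at the pairs, the operation is to delete the first 2 characters, then keep one character in every 3, starting at position 3 (positions 3rd, 6th, 9th, ...).
Working it through for "rcctxbnyxica": intermediate "ctxbnyxica", final "xyc".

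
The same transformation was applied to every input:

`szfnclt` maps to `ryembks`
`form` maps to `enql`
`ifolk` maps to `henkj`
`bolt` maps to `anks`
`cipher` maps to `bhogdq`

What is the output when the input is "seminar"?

What's happening: shift every letter 1 place backward in the alphabet (wrapping around).
Doing the same to "seminar": "rdlhmzq".

rdlhmzq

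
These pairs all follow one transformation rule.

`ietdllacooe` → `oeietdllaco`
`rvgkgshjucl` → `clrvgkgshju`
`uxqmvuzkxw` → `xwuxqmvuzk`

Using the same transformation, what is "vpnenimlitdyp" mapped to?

What's happening: move the last 2 characters to the front (rotate right by 2).
"vpnenimlitdyp" → "ypvpnenimlitd".

ypvpnenimlitd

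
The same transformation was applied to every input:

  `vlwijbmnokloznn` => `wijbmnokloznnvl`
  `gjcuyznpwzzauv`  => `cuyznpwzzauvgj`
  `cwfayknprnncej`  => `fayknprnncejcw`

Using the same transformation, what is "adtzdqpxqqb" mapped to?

tzdqpxqqbad

Looking at the pairs, the operation is to move the first 2 characters to the end (rotate left by 2).
For "adtzdqpxqqb" the result is "tzdqpxqqbad".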